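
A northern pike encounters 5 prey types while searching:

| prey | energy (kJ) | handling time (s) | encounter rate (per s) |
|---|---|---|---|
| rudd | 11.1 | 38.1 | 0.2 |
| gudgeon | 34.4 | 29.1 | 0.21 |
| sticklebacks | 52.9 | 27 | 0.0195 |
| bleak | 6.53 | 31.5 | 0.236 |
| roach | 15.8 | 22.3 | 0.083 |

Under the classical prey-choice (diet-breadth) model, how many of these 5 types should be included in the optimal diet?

Profitabilities (E/h, kJ/s): sticklebacks 1.96, gudgeon 1.18, roach 0.709, rudd 0.291, bleak 0.207. Add prey in this order while the next type's profitability exceeds the intake rate on those already taken.
Rate on top 1: 0.6758. gudgeon: 1.18 > 0.6758 → include.
Rate on top 2: 1.081. roach: 0.709 < 1.081 → exclude; stop.
Optimal diet: sticklebacks, gudgeon — 2 of 5 types.

2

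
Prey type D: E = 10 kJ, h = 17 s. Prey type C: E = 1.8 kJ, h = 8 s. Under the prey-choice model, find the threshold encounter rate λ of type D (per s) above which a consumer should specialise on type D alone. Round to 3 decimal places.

0.036 per s

The zero-one rule: include type C iff E₂/h₂ > λE₁/(1+λh₁). Equality gives the switch point.
λE₁h₂ = E₂ + λE₂h₁ ⇒ λ = E₂/(E₁h₂ − E₂h₁) = 1.8/(80 − 30.6) = 0.03644 per s.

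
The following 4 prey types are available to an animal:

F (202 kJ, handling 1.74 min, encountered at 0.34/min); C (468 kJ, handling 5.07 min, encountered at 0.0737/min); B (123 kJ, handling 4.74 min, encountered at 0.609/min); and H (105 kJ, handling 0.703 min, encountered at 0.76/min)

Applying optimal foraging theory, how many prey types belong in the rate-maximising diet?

3

Rank by E/h (kJ/min): H 149, F 116, C 92.3, B 25.9. Include each in turn until the next type's E/h falls below the running intake rate.
Rate on top 1: 52.01. F: 116 > 52.01 → include.
Rate on top 2: 69.84. C: 92.3 > 69.84 → include.
Rate on top 3: 73.2. B: 25.9 < 73.2 → exclude; stop.
Optimal diet: H, F, C — 3 of 4 types.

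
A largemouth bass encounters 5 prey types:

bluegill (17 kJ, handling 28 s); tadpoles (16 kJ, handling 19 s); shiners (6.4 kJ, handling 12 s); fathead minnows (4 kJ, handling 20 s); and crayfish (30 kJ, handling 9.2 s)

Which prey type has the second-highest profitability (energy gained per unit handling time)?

tadpoles

Profitability E/h (kJ/s): bluegill = 17/28 = 0.607, tadpoles = 16/19 = 0.842, shiners = 6.4/12 = 0.533, fathead minnows = 4/20 = 0.2, crayfish = 30/9.2 = 3.26.
Ranked: crayfish > tadpoles > bluegill > shiners > fathead minnows.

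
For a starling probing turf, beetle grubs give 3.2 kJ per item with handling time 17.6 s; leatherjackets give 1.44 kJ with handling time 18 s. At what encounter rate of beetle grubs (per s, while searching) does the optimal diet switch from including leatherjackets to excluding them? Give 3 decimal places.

Drop leatherjackets once their profitability E₂/h₂ falls below the rate achievable on beetle grubs alone: E₂/h₂ = λE₁/(1 + λh₁).
Solve for λ: λE₁h₂ = E₂(1 + λh₁) → λ(E₁h₂ − E₂h₁) = E₂ → λ = E₂/(E₁h₂ − E₂h₁).
λ = 1.44/(3.2×18 − 1.44×17.6) = 1.44/32.26 = 0.04464 per s.

0.045 per s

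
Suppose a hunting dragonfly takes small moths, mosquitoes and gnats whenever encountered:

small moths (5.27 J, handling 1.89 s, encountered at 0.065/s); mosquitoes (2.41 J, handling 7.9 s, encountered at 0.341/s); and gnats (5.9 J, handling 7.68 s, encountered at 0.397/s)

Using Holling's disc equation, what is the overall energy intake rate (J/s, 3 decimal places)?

0.511 J/s

R = Σλ_iE_i / (1 + Σλ_ih_i)
Numerator: 0.065×5.27 + 0.341×2.41 + 0.397×5.9 = 3.507
Denominator: 1 + 0.065×1.89 + 0.341×7.9 + 0.397×7.68 = 6.866
R = 3.507/6.866 = 0.5107 J/s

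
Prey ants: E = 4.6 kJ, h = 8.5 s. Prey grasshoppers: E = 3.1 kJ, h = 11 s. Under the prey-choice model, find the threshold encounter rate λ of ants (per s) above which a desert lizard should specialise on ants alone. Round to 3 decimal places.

Drop grasshoppers once their profitability E₂/h₂ falls below the rate achievable on ants alone: E₂/h₂ = λE₁/(1 + λh₁).
Solve for λ: λE₁h₂ = E₂(1 + λh₁) → λ(E₁h₂ − E₂h₁) = E₂ → λ = E₂/(E₁h₂ − E₂h₁).
λ = 3.1/(4.6×11 − 3.1×8.5) = 3.1/24.25 = 0.1278 per s.

0.128 per s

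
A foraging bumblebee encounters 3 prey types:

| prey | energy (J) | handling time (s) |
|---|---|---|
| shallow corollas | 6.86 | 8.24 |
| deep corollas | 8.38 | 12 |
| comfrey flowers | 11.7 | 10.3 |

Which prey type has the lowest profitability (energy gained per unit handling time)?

deep corollas

Profitability E/h (J/s): shallow corollas = 6.86/8.24 = 0.833, deep corollas = 8.38/12 = 0.698, comfrey flowers = 11.7/10.3 = 1.14.
Ranked: comfrey flowers > shallow corollas > deep corollas.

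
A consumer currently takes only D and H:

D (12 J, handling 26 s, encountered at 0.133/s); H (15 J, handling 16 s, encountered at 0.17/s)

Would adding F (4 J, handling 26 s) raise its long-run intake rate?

Intake rate on the current diet: R = (0.133×12 + 0.17×15) / (1 + 0.133×26 + 0.17×16) = 4.146/7.178 = 0.5776 J/s.
F: E/h = 4/26 = 0.1538 J/s.
0.1538 < 0.5776, so adding F would lower the average — exclude it.

No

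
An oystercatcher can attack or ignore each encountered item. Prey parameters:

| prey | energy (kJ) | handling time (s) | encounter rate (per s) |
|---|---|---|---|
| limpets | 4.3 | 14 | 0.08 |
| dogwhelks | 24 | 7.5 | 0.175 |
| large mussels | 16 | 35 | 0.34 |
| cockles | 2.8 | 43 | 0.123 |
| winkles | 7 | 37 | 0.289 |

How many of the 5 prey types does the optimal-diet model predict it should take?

1

Rank by E/h (kJ/s): dogwhelks 3.2, large mussels 0.457, limpets 0.307, winkles 0.189, cockles 0.0651. Include each in turn until the next type's E/h falls below the running intake rate.
Rate on top 1: 1.816. large mussels: 0.457 < 1.816 → exclude; stop.
Optimal diet: dogwhelks — 1 of 5 types.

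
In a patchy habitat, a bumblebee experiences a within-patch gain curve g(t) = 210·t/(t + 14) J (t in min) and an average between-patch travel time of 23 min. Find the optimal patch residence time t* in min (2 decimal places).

17.94 min

By the marginal value theorem, leave when the instantaneous gain rate g'(t) equals the habitat-wide average g(t)/(T + t).
g'(t) = 210·14/(t + 14)². Setting 210·14/(t+14)² = 210t/[(t+14)(23+t)] gives 14(23+t) = t(t+14), so t² = 14×23 = 322.
t* = √322 = 17.94 min.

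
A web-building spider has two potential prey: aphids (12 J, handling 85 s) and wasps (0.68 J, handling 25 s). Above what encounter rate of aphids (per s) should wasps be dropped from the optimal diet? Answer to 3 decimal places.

0.003 per s

The zero-one rule: include wasps iff E₂/h₂ > λE₁/(1+λh₁). Equality gives the switch point.
λE₁h₂ = E₂ + λE₂h₁ ⇒ λ = E₂/(E₁h₂ − E₂h₁) = 0.68/(300 − 57.8) = 0.002808 per s.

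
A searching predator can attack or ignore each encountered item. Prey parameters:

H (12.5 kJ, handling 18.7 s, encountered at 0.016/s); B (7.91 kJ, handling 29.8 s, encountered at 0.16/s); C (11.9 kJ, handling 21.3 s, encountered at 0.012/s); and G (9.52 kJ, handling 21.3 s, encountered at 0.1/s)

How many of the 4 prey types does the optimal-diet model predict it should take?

3

E/h in descending order: H 0.668, C 0.559, G 0.447, B 0.265 kJ/s. The optimal diet is the largest prefix of this list for which every included type satisfies E_i/h_i > R on the types above it.
Rate on top 1: 0.1539. C: 0.559 > 0.1539 → include.
Rate on top 2: 0.2205. G: 0.447 > 0.2205 → include.
Rate on top 3: 0.3514. B: 0.265 < 0.3514 → exclude; stop.
Optimal diet: H, C, G — 3 of 4 types.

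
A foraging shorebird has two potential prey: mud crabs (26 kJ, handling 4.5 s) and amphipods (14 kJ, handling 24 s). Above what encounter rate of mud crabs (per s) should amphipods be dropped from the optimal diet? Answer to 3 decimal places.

The zero-one rule: include amphipods iff E₂/h₂ > λE₁/(1+λh₁). Equality gives the switch point.
λE₁h₂ = E₂ + λE₂h₁ ⇒ λ = E₂/(E₁h₂ − E₂h₁) = 14/(624 − 63) = 0.02496 per s.

0.025 per s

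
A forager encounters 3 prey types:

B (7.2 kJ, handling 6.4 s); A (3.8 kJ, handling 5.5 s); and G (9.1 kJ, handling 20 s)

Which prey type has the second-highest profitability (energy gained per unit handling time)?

A

In descending order of E/h:
B: 7.2/6.4 = 1.12 kJ/s
A: 3.8/5.5 = 0.691 kJ/s
G: 9.1/20 = 0.455 kJ/s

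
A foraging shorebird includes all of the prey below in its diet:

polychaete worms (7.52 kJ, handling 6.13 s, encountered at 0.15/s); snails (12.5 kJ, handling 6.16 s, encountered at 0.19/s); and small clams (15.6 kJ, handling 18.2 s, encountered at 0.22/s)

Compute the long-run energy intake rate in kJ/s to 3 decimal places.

Energy encountered per unit search time: 0.15×7.52 + 0.19×12.5 + 0.22×15.6 = 6.935 kJ/s.
Handling time per unit search time: 0.15×6.13 + 0.19×6.16 + 0.22×18.2 = 6.094.
Rate = 6.935/(1 + 6.094) = 0.9776 kJ/s.

0.978 kJ/s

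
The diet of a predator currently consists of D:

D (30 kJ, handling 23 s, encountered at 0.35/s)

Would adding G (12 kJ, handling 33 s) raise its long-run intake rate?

Intake rate on the current diet: R = (0.35×30) / (1 + 0.35×23) = 10.5/9.05 = 1.16 kJ/s.
Profitability of G: 12/33 = 0.3636 kJ/s.
0.3636 < 1.16, so adding G would lower the average — exclude it.

No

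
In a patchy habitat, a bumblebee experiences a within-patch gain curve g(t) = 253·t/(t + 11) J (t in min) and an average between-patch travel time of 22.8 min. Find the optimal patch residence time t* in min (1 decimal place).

Maximise g(t)/(T+t): set derivative to zero → g'(t)(T+t) = g(t).
g'(t) = 253·11/(t + 11)². Setting 253·11/(t+11)² = 253t/[(t+11)(22.8+t)] gives 11(22.8+t) = t(t+11), so t² = 11×22.8 = 250.8.
t* = √250.8 = 15.84 min.

15.8 min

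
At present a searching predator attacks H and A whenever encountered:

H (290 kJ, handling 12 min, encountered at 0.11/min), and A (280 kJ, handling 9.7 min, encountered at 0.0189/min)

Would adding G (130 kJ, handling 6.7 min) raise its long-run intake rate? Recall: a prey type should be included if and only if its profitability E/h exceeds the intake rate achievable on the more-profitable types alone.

On H and A alone, R = ΣλE/(1+Σλh) = 37.19/2.503 = 14.86 kJ/min.
G: E/h = 130/6.7 = 19.4 kJ/min.
Since 19.4 > R, including G increases the long-run rate.

Yes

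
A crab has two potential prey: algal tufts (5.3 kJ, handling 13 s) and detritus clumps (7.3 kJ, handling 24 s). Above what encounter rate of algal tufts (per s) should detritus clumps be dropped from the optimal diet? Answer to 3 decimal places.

The zero-one rule: include detritus clumps iff E₂/h₂ > λE₁/(1+λh₁). Equality gives the switch point.
λE₁h₂ = E₂ + λE₂h₁ ⇒ λ = E₂/(E₁h₂ − E₂h₁) = 7.3/(127.2 − 94.9) = 0.226 per s.

0.226 per s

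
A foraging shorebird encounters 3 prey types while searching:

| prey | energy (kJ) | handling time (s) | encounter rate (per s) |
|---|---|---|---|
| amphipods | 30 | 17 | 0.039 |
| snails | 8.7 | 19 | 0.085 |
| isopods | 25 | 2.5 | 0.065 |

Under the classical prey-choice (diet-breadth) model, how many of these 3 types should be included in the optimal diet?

2

E/h in descending order: isopods 10, amphipods 1.76, snails 0.458 kJ/s. The optimal diet is the largest prefix of this list for which every included type satisfies E_i/h_i > R on the types above it.
Rate on top 1: 1.398. amphipods: 1.76 > 1.398 → include.
Rate on top 2: 1.531. snails: 0.458 < 1.531 → exclude; stop.
Optimal diet: isopods, amphipods — 2 of 3 types.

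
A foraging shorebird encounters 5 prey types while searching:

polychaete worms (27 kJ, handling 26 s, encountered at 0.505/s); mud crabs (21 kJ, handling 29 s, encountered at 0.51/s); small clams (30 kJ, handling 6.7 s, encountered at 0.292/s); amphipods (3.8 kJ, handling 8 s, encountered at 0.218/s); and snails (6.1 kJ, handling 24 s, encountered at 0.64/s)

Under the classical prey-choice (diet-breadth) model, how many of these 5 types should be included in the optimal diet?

Profitabilities (E/h, kJ/s): small clams 4.48, polychaete worms 1.04, mud crabs 0.724, amphipods 0.475, snails 0.254. Add prey in this order while the next type's profitability exceeds the intake rate on those already taken.
Rate on top 1: 2.963. polychaete worms: 1.04 < 2.963 → exclude; stop.
Optimal diet: small clams — 1 of 5 types.

1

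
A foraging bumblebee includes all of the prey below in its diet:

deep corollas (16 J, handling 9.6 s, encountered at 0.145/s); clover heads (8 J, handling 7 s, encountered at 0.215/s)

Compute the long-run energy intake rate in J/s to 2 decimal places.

R = (0.145×16 + 0.215×8) / (1 + 0.145×9.6 + 0.215×7) = 4.04/3.897 = 1.037 J/s.

1.04 J/s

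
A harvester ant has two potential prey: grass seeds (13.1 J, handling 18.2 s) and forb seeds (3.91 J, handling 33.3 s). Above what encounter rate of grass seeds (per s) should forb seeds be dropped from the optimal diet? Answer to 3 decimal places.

0.011 per s

The zero-one rule: include forb seeds iff E₂/h₂ > λE₁/(1+λh₁). Equality gives the switch point.
λE₁h₂ = E₂ + λE₂h₁ ⇒ λ = E₂/(E₁h₂ − E₂h₁) = 3.91/(436.2 − 71.16) = 0.01071 per s.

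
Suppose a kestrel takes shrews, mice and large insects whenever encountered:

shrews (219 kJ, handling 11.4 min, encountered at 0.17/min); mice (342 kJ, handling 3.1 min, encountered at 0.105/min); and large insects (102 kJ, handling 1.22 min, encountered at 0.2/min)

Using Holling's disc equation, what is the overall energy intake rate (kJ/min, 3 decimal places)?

R = (0.17×219 + 0.105×342 + 0.2×102) / (1 + 0.17×11.4 + 0.105×3.1 + 0.2×1.22) = 93.54/3.508 = 26.67 kJ/min.

26.669 kJ/min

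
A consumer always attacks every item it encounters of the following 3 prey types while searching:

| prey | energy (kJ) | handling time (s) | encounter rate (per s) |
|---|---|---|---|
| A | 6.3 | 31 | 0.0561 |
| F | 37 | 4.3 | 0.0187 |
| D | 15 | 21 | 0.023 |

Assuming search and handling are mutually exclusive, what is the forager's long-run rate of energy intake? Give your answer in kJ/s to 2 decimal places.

0.42 kJ/s

Energy encountered per unit search time: 0.0561×6.3 + 0.0187×37 + 0.023×15 = 1.39 kJ/s.
Handling time per unit search time: 0.0561×31 + 0.0187×4.3 + 0.023×21 = 2.303.
Rate = 1.39/(1 + 2.303) = 0.421 kJ/s.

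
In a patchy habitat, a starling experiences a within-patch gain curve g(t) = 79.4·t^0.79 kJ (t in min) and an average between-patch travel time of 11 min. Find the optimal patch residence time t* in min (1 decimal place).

Optimal t* satisfies g'(t*) = g(t*)/(T + t*).
g'(t) = 0.79·79.4·t^-0.21. Setting 0.79·79.4·t^-0.21 = 79.4·t^0.79/(11+t) gives 0.79(11+t) = t, so 0.21·t = 0.79×11.
t* = 0.79×11/0.21 = 41.38 min.

41.4 min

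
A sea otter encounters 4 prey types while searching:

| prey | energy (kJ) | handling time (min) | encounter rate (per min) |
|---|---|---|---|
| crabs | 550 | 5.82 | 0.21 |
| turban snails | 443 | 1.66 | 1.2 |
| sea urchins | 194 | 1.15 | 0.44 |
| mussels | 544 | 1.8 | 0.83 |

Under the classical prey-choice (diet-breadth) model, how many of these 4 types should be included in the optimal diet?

E/h in descending order: mussels 302, turban snails 267, sea urchins 169, crabs 94.5 kJ/min. The optimal diet is the largest prefix of this list for which every included type satisfies E_i/h_i > R on the types above it.
Rate on top 1: 181. turban snails: 267 > 181 → include.
Rate on top 2: 219.2. sea urchins: 169 < 219.2 → exclude; stop.
Optimal diet: mussels, turban snails — 2 of 4 types.

2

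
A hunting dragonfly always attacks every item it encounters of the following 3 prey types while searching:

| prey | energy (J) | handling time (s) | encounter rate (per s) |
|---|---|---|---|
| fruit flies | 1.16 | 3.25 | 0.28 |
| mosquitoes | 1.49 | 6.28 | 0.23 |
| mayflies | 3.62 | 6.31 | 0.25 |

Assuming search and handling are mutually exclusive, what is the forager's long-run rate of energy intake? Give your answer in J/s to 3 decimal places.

0.319 J/s

R = (0.28×1.16 + 0.23×1.49 + 0.25×3.62) / (1 + 0.28×3.25 + 0.23×6.28 + 0.25×6.31) = 1.573/4.932 = 0.3188 J/s.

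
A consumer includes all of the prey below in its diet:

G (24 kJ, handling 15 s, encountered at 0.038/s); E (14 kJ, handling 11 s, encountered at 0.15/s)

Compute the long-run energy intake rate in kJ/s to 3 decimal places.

Energy encountered per unit search time: 0.038×24 + 0.15×14 = 3.012 kJ/s.
Handling time per unit search time: 0.038×15 + 0.15×11 = 2.22.
Rate = 3.012/(1 + 2.22) = 0.9354 kJ/s.

0.935 kJ/s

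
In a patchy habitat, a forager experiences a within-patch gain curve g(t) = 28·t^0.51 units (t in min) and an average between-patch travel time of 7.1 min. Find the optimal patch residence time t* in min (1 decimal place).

7.4 min

By the marginal value theorem, leave when the instantaneous gain rate g'(t) equals the habitat-wide average g(t)/(T + t).
g'(t) = 0.51·28·t^-0.49. Setting 0.51·28·t^-0.49 = 28·t^0.51/(7.1+t) gives 0.51(7.1+t) = t, so 0.49·t = 0.51×7.1.
t* = 0.51×7.1/0.49 = 7.39 min.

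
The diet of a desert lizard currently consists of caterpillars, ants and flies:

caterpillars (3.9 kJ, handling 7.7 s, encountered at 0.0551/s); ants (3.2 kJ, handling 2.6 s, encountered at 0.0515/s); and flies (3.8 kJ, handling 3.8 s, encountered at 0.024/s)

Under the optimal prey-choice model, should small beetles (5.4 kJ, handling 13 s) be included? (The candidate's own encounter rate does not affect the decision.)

Intake rate on the current diet: R = (0.0551×3.9 + 0.0515×3.2 + 0.024×3.8) / (1 + 0.0551×7.7 + 0.0515×2.6 + 0.024×3.8) = 0.4709/1.649 = 0.2855 kJ/s.
small beetles: E/h = 5.4/13 = 0.4154 kJ/s.
0.4154 > 0.2855, so adding small beetles raises the average — include it.

Yes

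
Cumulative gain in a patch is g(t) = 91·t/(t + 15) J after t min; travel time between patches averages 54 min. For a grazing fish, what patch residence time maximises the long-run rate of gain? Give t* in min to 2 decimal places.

28.46 min

Maximise g(t)/(T+t): set derivative to zero → g'(t)(T+t) = g(t).
g'(t) = 91·15/(t + 15)². Setting 91·15/(t+15)² = 91t/[(t+15)(54+t)] gives 15(54+t) = t(t+15), so t² = 15×54 = 810.
t* = √810 = 28.46 min.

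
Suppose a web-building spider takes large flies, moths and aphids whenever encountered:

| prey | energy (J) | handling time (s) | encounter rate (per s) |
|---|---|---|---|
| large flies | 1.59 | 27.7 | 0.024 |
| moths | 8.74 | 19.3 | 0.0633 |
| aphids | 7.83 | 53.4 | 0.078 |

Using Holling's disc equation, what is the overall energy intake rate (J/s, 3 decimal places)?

R = Σλ_iE_i / (1 + Σλ_ih_i)
Numerator: 0.024×1.59 + 0.0633×8.74 + 0.078×7.83 = 1.202
Denominator: 1 + 0.024×27.7 + 0.0633×19.3 + 0.078×53.4 = 7.052
R = 1.202/7.052 = 0.1705 J/s

0.170 J/s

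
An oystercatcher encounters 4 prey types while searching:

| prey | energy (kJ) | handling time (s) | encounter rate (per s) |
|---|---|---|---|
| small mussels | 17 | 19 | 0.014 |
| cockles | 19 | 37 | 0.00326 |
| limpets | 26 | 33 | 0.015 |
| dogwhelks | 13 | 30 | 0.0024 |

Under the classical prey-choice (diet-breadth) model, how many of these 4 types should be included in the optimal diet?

4

E/h in descending order: small mussels 0.895, limpets 0.788, cockles 0.514, dogwhelks 0.433 kJ/s. The optimal diet is the largest prefix of this list for which every included type satisfies E_i/h_i > R on the types above it.
Rate on top 1: 0.188. limpets: 0.788 > 0.188 → include.
Rate on top 2: 0.3566. cockles: 0.514 > 0.3566 → include.
Rate on top 3: 0.3667. dogwhelks: 0.433 > 0.3667 → include.
Optimal diet: small mussels, limpets, cockles, dogwhelks — 4 of 4 types.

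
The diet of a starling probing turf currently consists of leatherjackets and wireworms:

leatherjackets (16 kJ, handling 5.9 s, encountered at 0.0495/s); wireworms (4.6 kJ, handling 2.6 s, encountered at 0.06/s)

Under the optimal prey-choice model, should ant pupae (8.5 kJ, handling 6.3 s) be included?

Yes

On leatherjackets and wireworms alone, R = ΣλE/(1+Σλh) = 1.068/1.448 = 0.7375 kJ/s.
Profitability of ant pupae: 8.5/6.3 = 1.349 kJ/s.
Since 1.349 > R, including ant pupae increases the long-run rate.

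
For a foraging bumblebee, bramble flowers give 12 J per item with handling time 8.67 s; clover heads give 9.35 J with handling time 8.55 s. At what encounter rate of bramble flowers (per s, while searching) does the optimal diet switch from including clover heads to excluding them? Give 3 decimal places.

0.434 per s

The zero-one rule: include clover heads iff E₂/h₂ > λE₁/(1+λh₁). Equality gives the switch point.
λE₁h₂ = E₂ + λE₂h₁ ⇒ λ = E₂/(E₁h₂ − E₂h₁) = 9.35/(102.6 − 81.06) = 0.4342 per s.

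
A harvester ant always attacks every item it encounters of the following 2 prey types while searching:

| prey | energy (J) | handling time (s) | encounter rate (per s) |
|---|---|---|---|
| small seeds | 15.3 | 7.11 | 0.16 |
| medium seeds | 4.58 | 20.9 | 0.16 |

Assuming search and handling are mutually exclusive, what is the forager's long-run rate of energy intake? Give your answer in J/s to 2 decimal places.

0.58 J/s

R = Σλ_iE_i / (1 + Σλ_ih_i)
Numerator: 0.16×15.3 + 0.16×4.58 = 3.181
Denominator: 1 + 0.16×7.11 + 0.16×20.9 = 5.482
R = 3.181/5.482 = 0.5803 J/s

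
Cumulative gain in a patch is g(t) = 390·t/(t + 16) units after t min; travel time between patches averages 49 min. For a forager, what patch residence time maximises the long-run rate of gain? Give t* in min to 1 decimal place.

28.0 min

Optimal t* satisfies g'(t*) = g(t*)/(T + t*).
g'(t) = 390·16/(t + 16)². Setting 390·16/(t+16)² = 390t/[(t+16)(49+t)] gives 16(49+t) = t(t+16), so t² = 16×49 = 784.
t* = √784 = 28 min.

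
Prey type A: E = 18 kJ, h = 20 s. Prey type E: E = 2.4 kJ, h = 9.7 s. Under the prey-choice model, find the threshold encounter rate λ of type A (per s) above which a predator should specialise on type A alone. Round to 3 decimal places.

Drop type E once their profitability E₂/h₂ falls below the rate achievable on type A alone: E₂/h₂ = λE₁/(1 + λh₁).
Solve for λ: λE₁h₂ = E₂(1 + λh₁) → λ(E₁h₂ − E₂h₁) = E₂ → λ = E₂/(E₁h₂ − E₂h₁).
λ = 2.4/(18×9.7 − 2.4×20) = 2.4/126.6 = 0.01896 per s.

0.019 per s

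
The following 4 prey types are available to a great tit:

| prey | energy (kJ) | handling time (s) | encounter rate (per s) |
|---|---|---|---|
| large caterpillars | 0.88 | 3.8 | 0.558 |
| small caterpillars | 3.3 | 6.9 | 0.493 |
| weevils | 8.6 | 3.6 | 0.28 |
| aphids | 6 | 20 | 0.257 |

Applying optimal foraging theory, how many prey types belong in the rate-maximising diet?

1

Profitabilities (E/h, kJ/s): weevils 2.39, small caterpillars 0.478, aphids 0.3, large caterpillars 0.232. Add prey in this order while the next type's profitability exceeds the intake rate on those already taken.
Rate on top 1: 1.199. small caterpillars: 0.478 < 1.199 → exclude; stop.
Optimal diet: weevils — 1 of 4 types.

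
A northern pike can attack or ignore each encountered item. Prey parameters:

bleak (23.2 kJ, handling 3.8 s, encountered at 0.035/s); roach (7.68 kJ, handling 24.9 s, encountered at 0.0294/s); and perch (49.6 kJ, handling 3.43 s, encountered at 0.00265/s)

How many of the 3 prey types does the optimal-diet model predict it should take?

2

E/h in descending order: perch 14.5, bleak 6.11, roach 0.308 kJ/s. The optimal diet is the largest prefix of this list for which every included type satisfies E_i/h_i > R on the types above it.
Rate on top 1: 0.1303. bleak: 6.11 > 0.1303 → include.
Rate on top 2: 0.8261. roach: 0.308 < 0.8261 → exclude; stop.
Optimal diet: perch, bleak — 2 of 3 types.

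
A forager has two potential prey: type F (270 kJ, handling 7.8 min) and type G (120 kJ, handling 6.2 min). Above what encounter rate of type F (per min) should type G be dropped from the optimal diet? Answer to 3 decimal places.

At the threshold, the rate on type F alone equals the profitability of type G: λ·270/(1 + λ·7.8) = 120/6.2 = 19.35.
Rearranging, λ(270 − 19.35×7.8) = 19.35, so λ = 19.35/119 = 0.1626 per min.

0.163 per min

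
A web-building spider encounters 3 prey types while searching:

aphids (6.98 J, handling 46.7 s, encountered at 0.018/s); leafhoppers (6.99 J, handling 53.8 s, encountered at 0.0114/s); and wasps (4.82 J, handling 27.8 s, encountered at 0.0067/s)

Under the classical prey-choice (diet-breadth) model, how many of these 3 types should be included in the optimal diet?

3

E/h in descending order: wasps 0.173, aphids 0.149, leafhoppers 0.13 J/s. The optimal diet is the largest prefix of this list for which every included type satisfies E_i/h_i > R on the types above it.
Rate on top 1: 0.02722. aphids: 0.149 > 0.02722 → include.
Rate on top 2: 0.07792. leafhoppers: 0.13 > 0.07792 → include.
Optimal diet: wasps, aphids, leafhoppers — 3 of 3 types.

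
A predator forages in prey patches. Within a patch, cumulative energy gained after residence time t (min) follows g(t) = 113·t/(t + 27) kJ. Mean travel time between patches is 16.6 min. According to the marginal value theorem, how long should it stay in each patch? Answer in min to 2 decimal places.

21.17 min

Maximise g(t)/(T+t): set derivative to zero → g'(t)(T+t) = g(t).
g'(t) = 113·27/(t + 27)². Setting 113·27/(t+27)² = 113t/[(t+27)(16.6+t)] gives 27(16.6+t) = t(t+27), so t² = 27×16.6 = 448.2.
t* = √448.2 = 21.17 min.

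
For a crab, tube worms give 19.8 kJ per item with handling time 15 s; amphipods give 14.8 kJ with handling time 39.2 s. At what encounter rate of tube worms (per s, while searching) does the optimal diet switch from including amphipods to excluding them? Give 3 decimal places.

0.027 per s

The zero-one rule: include amphipods iff E₂/h₂ > λE₁/(1+λh₁). Equality gives the switch point.
λE₁h₂ = E₂ + λE₂h₁ ⇒ λ = E₂/(E₁h₂ − E₂h₁) = 14.8/(776.2 − 222) = 0.02671 per s.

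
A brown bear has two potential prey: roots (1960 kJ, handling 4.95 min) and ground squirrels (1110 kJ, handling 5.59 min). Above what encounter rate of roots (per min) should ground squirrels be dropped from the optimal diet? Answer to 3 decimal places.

0.203 per min

At the threshold, the rate on roots alone equals the profitability of ground squirrels: λ·1960/(1 + λ·4.95) = 1110/5.59 = 198.6.
Rearranging, λ(1960 − 198.6×4.95) = 198.6, so λ = 198.6/977.1 = 0.2032 per min.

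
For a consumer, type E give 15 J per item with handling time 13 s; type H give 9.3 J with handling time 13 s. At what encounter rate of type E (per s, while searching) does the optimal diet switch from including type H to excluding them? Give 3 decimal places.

0.126 per s

At the threshold, the rate on type E alone equals the profitability of type H: λ·15/(1 + λ·13) = 9.3/13 = 0.7154.
Rearranging, λ(15 − 0.7154×13) = 0.7154, so λ = 0.7154/5.7 = 0.1255 per s.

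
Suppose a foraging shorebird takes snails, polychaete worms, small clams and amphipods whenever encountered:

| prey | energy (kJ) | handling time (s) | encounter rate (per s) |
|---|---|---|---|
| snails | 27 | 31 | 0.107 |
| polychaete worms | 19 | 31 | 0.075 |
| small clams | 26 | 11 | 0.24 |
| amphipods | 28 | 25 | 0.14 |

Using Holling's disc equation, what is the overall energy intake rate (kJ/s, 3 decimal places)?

1.132 kJ/s

R = (0.107×27 + 0.075×19 + 0.24×26 + 0.14×28) / (1 + 0.107×31 + 0.075×31 + 0.24×11 + 0.14×25) = 14.47/12.78 = 1.132 kJ/s.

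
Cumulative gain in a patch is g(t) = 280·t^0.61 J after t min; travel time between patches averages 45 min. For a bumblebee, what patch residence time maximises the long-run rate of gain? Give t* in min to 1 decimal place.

Maximise g(t)/(T+t): set derivative to zero → g'(t)(T+t) = g(t).
g'(t) = 0.61·280·t^-0.39. Setting 0.61·280·t^-0.39 = 280·t^0.61/(45+t) gives 0.61(45+t) = t, so 0.39·t = 0.61×45.
t* = 0.61×45/0.39 = 70.38 min.

70.4 min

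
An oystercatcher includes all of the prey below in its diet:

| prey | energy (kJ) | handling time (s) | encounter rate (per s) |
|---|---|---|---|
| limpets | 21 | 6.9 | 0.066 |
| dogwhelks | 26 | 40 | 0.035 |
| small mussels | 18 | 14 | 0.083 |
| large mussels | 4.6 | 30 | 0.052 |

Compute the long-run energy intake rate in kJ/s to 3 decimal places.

0.722 kJ/s

R = Σλ_iE_i / (1 + Σλ_ih_i)
Numerator: 0.066×21 + 0.035×26 + 0.083×18 + 0.052×4.6 = 4.029
Denominator: 1 + 0.066×6.9 + 0.035×40 + 0.083×14 + 0.052×30 = 5.577
R = 4.029/5.577 = 0.7224 kJ/s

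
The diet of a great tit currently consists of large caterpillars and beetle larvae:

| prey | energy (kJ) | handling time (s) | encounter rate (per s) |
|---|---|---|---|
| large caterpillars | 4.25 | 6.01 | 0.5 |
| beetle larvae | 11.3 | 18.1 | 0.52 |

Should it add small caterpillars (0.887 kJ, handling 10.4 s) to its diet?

On large caterpillars and beetle larvae alone, R = ΣλE/(1+Σλh) = 8.001/13.42 = 0.5963 kJ/s.
small caterpillars: E/h = 0.887/10.4 = 0.08529 kJ/s.
0.08529 < 0.5963, so adding small caterpillars would lower the average — exclude it.

No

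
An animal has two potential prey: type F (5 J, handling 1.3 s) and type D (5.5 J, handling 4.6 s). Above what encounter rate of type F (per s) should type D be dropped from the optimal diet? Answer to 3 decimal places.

The zero-one rule: include type D iff E₂/h₂ > λE₁/(1+λh₁). Equality gives the switch point.
λE₁h₂ = E₂ + λE₂h₁ ⇒ λ = E₂/(E₁h₂ − E₂h₁) = 5.5/(23 − 7.15) = 0.347 per s.

0.347 per s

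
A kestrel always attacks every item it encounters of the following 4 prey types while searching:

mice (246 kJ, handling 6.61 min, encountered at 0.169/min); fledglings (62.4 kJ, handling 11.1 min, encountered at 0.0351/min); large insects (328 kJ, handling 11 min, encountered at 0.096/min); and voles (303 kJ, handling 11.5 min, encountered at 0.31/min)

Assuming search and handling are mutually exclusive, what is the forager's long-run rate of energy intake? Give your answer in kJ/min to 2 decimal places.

R = (0.169×246 + 0.0351×62.4 + 0.096×328 + 0.31×303) / (1 + 0.169×6.61 + 0.0351×11.1 + 0.096×11 + 0.31×11.5) = 169.2/7.128 = 23.74 kJ/min.

23.74 kJ/min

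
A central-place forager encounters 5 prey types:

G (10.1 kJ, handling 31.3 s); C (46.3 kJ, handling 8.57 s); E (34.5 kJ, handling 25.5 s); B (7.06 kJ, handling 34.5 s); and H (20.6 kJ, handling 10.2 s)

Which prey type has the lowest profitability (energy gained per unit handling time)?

B

In descending order of E/h:
C: 46.3/8.57 = 5.4 kJ/s
H: 20.6/10.2 = 2.02 kJ/s
E: 34.5/25.5 = 1.35 kJ/s
G: 10.1/31.3 = 0.323 kJ/s
B: 7.06/34.5 = 0.205 kJ/s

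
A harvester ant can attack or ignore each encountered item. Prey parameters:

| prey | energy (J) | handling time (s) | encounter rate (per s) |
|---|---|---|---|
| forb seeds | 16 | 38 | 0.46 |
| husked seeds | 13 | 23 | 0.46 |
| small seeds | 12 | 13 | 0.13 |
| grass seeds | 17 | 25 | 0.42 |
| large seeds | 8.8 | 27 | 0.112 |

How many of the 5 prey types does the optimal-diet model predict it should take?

E/h in descending order: small seeds 0.923, grass seeds 0.68, husked seeds 0.565, forb seeds 0.421, large seeds 0.326 J/s. The optimal diet is the largest prefix of this list for which every included type satisfies E_i/h_i > R on the types above it.
Rate on top 1: 0.5799. grass seeds: 0.68 > 0.5799 → include.
Rate on top 2: 0.6596. husked seeds: 0.565 < 0.6596 → exclude; stop.
Optimal diet: small seeds, grass seeds — 2 of 5 types.

2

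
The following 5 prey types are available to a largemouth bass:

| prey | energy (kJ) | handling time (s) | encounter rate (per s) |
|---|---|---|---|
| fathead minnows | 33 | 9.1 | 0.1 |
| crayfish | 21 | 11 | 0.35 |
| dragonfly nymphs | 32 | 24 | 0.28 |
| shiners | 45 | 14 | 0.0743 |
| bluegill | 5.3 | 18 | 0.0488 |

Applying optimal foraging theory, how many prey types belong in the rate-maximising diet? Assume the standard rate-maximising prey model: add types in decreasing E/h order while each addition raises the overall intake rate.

2

Profitabilities (E/h, kJ/s): fathead minnows 3.63, shiners 3.21, crayfish 1.91, dragonfly nymphs 1.33, bluegill 0.294. Add prey in this order while the next type's profitability exceeds the intake rate on those already taken.
Rate on top 1: 1.728. shiners: 3.21 > 1.728 → include.
Rate on top 2: 2.252. crayfish: 1.91 < 2.252 → exclude; stop.
Optimal diet: fathead minnows, shiners — 2 of 5 types.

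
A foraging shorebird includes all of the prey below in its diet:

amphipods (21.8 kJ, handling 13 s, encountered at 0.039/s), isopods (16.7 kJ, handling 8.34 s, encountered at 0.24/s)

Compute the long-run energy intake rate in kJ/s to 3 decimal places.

R = (0.039×21.8 + 0.24×16.7) / (1 + 0.039×13 + 0.24×8.34) = 4.858/3.509 = 1.385 kJ/s.

1.385 kJ/s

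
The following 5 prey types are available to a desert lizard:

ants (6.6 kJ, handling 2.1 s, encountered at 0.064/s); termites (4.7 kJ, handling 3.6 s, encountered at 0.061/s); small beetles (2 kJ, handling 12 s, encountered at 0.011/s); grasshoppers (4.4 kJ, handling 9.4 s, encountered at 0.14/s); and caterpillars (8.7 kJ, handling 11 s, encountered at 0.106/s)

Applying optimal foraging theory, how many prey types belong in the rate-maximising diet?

3

E/h in descending order: ants 3.14, termites 1.31, caterpillars 0.791, grasshoppers 0.468, small beetles 0.167 kJ/s. The optimal diet is the largest prefix of this list for which every included type satisfies E_i/h_i > R on the types above it.
Rate on top 1: 0.3724. termites: 1.31 > 0.3724 → include.
Rate on top 2: 0.5237. caterpillars: 0.791 > 0.5237 → include.
Rate on top 3: 0.6473. grasshoppers: 0.468 < 0.6473 → exclude; stop.
Optimal diet: ants, termites, caterpillars — 3 of 5 types.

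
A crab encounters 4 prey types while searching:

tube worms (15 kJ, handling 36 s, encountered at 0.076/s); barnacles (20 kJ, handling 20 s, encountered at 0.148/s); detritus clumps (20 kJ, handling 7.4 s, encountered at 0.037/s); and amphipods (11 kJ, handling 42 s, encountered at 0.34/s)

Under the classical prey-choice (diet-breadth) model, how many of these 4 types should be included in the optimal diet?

Profitabilities (E/h, kJ/s): detritus clumps 2.7, barnacles 1, tube worms 0.417, amphipods 0.262. Add prey in this order while the next type's profitability exceeds the intake rate on those already taken.
Rate on top 1: 0.5809. barnacles: 1 > 0.5809 → include.
Rate on top 2: 0.8739. tube worms: 0.417 < 0.8739 → exclude; stop.
Optimal diet: detritus clumps, barnacles — 2 of 4 types.

2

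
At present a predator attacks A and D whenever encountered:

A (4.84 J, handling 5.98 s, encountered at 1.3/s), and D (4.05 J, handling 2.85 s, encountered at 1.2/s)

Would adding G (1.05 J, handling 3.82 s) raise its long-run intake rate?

On A and D alone, R = ΣλE/(1+Σλh) = 11.15/12.19 = 0.9145 J/s.
G: E/h = 1.05/3.82 = 0.2749 J/s.
0.2749 < 0.9145, so adding G would lower the average — exclude it.

No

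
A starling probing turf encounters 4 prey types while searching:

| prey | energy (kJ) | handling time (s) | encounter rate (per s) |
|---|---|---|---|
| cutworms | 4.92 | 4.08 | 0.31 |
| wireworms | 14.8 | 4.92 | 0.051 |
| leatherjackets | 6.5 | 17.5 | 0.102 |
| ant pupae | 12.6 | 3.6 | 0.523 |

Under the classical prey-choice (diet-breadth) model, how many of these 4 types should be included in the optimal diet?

Rank by E/h (kJ/s): ant pupae 3.5, wireworms 3.01, cutworms 1.21, leatherjackets 0.371. Include each in turn until the next type's E/h falls below the running intake rate.
Rate on top 1: 2.286. wireworms: 3.01 > 2.286 → include.
Rate on top 2: 2.344. cutworms: 1.21 < 2.344 → exclude; stop.
Optimal diet: ant pupae, wireworms — 2 of 4 types.

2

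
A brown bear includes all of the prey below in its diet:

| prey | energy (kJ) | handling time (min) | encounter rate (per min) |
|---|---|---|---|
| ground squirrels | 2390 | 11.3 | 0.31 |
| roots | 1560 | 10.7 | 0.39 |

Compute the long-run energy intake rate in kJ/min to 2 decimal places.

155.52 kJ/min

R = Σλ_iE_i / (1 + Σλ_ih_i)
Numerator: 0.31×2390 + 0.39×1560 = 1349
Denominator: 1 + 0.31×11.3 + 0.39×10.7 = 8.676
R = 1349/8.676 = 155.5 kJ/min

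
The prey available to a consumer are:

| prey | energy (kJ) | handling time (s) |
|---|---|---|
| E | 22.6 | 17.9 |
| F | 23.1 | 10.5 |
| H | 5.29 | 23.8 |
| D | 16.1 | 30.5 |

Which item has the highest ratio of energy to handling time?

In descending order of E/h:
F: 23.1/10.5 = 2.2 kJ/s
E: 22.6/17.9 = 1.26 kJ/s
D: 16.1/30.5 = 0.528 kJ/s
H: 5.29/23.8 = 0.222 kJ/s

F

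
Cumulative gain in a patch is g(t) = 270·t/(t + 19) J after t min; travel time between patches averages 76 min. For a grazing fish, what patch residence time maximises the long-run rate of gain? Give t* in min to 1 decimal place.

38.0 min

Maximise g(t)/(T+t): set derivative to zero → g'(t)(T+t) = g(t).
g'(t) = 270·19/(t + 19)². Setting 270·19/(t+19)² = 270t/[(t+19)(76+t)] gives 19(76+t) = t(t+19), so t² = 19×76 = 1444.
t* = √1444 = 38 min.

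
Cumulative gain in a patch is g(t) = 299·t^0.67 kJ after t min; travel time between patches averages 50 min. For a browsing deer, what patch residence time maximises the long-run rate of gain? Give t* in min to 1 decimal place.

101.5 min

Optimal t* satisfies g'(t*) = g(t*)/(T + t*).
g'(t) = 0.67·299·t^-0.33. Setting 0.67·299·t^-0.33 = 299·t^0.67/(50+t) gives 0.67(50+t) = t, so 0.33·t = 0.67×50.
t* = 0.67×50/0.33 = 101.5 min.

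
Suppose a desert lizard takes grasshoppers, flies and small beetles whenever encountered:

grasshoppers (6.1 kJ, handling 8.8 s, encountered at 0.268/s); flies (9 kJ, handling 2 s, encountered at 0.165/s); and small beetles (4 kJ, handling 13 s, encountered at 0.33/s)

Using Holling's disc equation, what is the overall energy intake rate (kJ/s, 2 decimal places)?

0.56 kJ/s

R = (0.268×6.1 + 0.165×9 + 0.33×4) / (1 + 0.268×8.8 + 0.165×2 + 0.33×13) = 4.44/7.978 = 0.5565 kJ/s.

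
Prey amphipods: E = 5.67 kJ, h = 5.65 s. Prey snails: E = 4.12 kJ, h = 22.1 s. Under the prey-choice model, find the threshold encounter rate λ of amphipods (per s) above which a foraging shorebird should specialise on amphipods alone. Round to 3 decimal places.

Drop snails once their profitability E₂/h₂ falls below the rate achievable on amphipods alone: E₂/h₂ = λE₁/(1 + λh₁).
Solve for λ: λE₁h₂ = E₂(1 + λh₁) → λ(E₁h₂ − E₂h₁) = E₂ → λ = E₂/(E₁h₂ − E₂h₁).
λ = 4.12/(5.67×22.1 − 4.12×5.65) = 4.12/102 = 0.04038 per s.

0.040 per s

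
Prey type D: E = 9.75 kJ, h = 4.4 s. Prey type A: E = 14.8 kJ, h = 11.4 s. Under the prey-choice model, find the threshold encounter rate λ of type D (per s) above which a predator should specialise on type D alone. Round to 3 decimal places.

0.322 per s

Drop type A once their profitability E₂/h₂ falls below the rate achievable on type D alone: E₂/h₂ = λE₁/(1 + λh₁).
Solve for λ: λE₁h₂ = E₂(1 + λh₁) → λ(E₁h₂ − E₂h₁) = E₂ → λ = E₂/(E₁h₂ − E₂h₁).
λ = 14.8/(9.75×11.4 − 14.8×4.4) = 14.8/46.03 = 0.3215 per s.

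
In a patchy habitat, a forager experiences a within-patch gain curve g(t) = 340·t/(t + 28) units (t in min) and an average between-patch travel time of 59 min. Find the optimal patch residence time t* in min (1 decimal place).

40.6 min

Optimal t* satisfies g'(t*) = g(t*)/(T + t*).
g'(t) = 340·28/(t + 28)². Setting 340·28/(t+28)² = 340t/[(t+28)(59+t)] gives 28(59+t) = t(t+28), so t² = 28×59 = 1652.
t* = √1652 = 40.64 min.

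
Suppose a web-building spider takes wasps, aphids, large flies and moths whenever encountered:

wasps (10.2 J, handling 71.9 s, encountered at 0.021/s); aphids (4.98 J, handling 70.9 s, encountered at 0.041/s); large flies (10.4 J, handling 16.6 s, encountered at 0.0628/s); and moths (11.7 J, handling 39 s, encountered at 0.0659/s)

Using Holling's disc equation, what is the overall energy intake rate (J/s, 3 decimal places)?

Energy encountered per unit search time: 0.021×10.2 + 0.041×4.98 + 0.0628×10.4 + 0.0659×11.7 = 1.843 J/s.
Handling time per unit search time: 0.021×71.9 + 0.041×70.9 + 0.0628×16.6 + 0.0659×39 = 8.029.
Rate = 1.843/(1 + 8.029) = 0.2041 J/s.

0.204 J/s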